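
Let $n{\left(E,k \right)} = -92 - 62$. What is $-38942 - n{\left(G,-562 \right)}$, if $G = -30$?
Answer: $-38788$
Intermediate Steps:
$n{\left(E,k \right)} = -154$
$-38942 - n{\left(G,-562 \right)} = -38942 - -154 = -38942 + 154 = -38788$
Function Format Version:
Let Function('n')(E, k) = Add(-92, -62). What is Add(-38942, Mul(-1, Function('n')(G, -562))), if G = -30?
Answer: -38788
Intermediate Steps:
Function('n')(E, k) = -154
Add(-38942, Mul(-1, Function('n')(G, -562))) = Add(-38942, Mul(-1, -154)) = Add(-38942, 154) = -38788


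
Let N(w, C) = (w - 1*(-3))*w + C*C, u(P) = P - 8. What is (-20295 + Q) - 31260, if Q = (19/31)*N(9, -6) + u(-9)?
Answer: -1595996/31 ≈ -51484.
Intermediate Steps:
u(P) = -8 + P
N(w, C) = C² + w*(3 + w) (N(w, C) = (w + 3)*w + C² = (3 + w)*w + C² = w*(3 + w) + C² = C² + w*(3 + w))
Q = 2209/31 (Q = (19/31)*((-6)² + 9² + 3*9) + (-8 - 9) = (19*(1/31))*(36 + 81 + 27) - 17 = (19/31)*144 - 17 = 2736/31 - 17 = 2209/31 ≈ 71.258)
(-20295 + Q) - 31260 = (-20295 + 2209/31) - 31260 = -626936/31 - 31260 = -1595996/31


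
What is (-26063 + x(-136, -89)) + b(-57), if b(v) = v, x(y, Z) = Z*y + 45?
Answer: -13971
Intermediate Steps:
x(y, Z) = 45 + Z*y
(-26063 + x(-136, -89)) + b(-57) = (-26063 + (45 - 89*(-136))) - 57 = (-26063 + (45 + 12104)) - 57 = (-26063 + 12149) - 57 = -13914 - 57 = -13971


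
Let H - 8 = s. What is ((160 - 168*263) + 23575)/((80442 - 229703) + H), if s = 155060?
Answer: -20449/5807 ≈ -3.5214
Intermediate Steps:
H = 155068 (H = 8 + 155060 = 155068)
((160 - 168*263) + 23575)/((80442 - 229703) + H) = ((160 - 168*263) + 23575)/((80442 - 229703) + 155068) = ((160 - 44184) + 23575)/(-149261 + 155068) = (-44024 + 23575)/5807 = -20449*1/5807 = -20449/5807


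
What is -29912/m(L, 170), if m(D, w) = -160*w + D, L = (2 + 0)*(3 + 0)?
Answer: 14956/13597 ≈ 1.0999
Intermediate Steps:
L = 6 (L = 2*3 = 6)
m(D, w) = D - 160*w
-29912/m(L, 170) = -29912/(6 - 160*170) = -29912/(6 - 27200) = -29912/(-27194) = -29912*(-1/27194) = 14956/13597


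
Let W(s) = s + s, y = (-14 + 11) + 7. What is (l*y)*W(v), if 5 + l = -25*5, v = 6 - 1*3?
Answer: -3120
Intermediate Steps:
v = 3 (v = 6 - 3 = 3)
y = 4 (y = -3 + 7 = 4)
W(s) = 2*s
l = -130 (l = -5 - 25*5 = -5 - 125 = -130)
(l*y)*W(v) = (-130*4)*(2*3) = -520*6 = -3120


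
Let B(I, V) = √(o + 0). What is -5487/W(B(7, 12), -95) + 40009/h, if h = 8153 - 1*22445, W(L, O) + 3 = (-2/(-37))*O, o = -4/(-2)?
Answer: 2889504839/4301892 ≈ 671.68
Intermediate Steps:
o = 2 (o = -4*(-½) = 2)
B(I, V) = √2 (B(I, V) = √(2 + 0) = √2)
W(L, O) = -3 + 2*O/37 (W(L, O) = -3 + (-2/(-37))*O = -3 + (-2*(-1/37))*O = -3 + 2*O/37)
h = -14292 (h = 8153 - 22445 = -14292)
-5487/W(B(7, 12), -95) + 40009/h = -5487/(-3 + (2/37)*(-95)) + 40009/(-14292) = -5487/(-3 - 190/37) + 40009*(-1/14292) = -5487/(-301/37) - 40009/14292 = -5487*(-37/301) - 40009/14292 = 203019/301 - 40009/14292 = 2889504839/4301892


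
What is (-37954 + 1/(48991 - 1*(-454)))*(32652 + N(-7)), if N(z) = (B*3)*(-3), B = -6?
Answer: -61377241611474/49445 ≈ -1.2413e+9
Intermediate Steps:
N(z) = 54 (N(z) = -6*3*(-3) = -18*(-3) = 54)
(-37954 + 1/(48991 - 1*(-454)))*(32652 + N(-7)) = (-37954 + 1/(48991 - 1*(-454)))*(32652 + 54) = (-37954 + 1/(48991 + 454))*32706 = (-37954 + 1/49445)*32706 = -1876635529/49445*32706 = -61377241611474/49445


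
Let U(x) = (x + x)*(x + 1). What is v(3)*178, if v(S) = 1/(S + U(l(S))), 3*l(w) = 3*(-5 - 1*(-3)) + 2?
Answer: 1602/35 ≈ 45.771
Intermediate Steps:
l(w) = -4/3 (l(w) = (3*(-5 - 1*(-3)) + 2)/3 = (3*(-5 + 3) + 2)/3 = (3*(-2) + 2)/3 = (-6 + 2)/3 = (⅓)*(-4) = -4/3)
U(x) = 2*x*(1 + x) (U(x) = (2*x)*(1 + x) = 2*x*(1 + x))
v(S) = 1/(8/9 + S) (v(S) = 1/(S + 2*(-4/3)*(1 - 4/3)) = 1/(S + 2*(-4/3)*(-⅓)) = 1/(S + 8/9) = 1/(8/9 + S))
v(3)*178 = (9/(8 + 9*3))*178 = (9/(8 + 27))*178 = (9/35)*178 = 1602/35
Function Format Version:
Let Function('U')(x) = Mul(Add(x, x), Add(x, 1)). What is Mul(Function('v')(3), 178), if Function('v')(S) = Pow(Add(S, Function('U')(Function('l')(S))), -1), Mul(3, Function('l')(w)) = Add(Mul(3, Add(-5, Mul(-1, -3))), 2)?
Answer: Rational(1602, 35) ≈ 45.771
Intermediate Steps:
Function('l')(w) = Rational(-4, 3) (Function('l')(w) = Mul(Rational(1, 3), Add(Mul(3, Add(-5, Mul(-1, -3))), 2)) = Mul(Rational(1, 3), Add(Mul(3, Add(-5, 3)), 2)) = Mul(Rational(1, 3), Add(Mul(3, -2), 2)) = Mul(Rational(1, 3), Add(-6, 2)) = Mul(Rational(1, 3), -4) = Rational(-4, 3))
Function('U')(x) = Mul(2, x, Add(1, x)) (Function('U')(x) = Mul(Mul(2, x), Add(1, x)) = Mul(2, x, Add(1, x)))
Function('v')(S) = Pow(Add(Rational(8, 9), S), -1) (Function('v')(S) = Pow(Add(S, Mul(2, Rational(-4, 3), Add(1, Rational(-4, 3)))), -1) = Pow(Add(S, Mul(2, Rational(-4, 3), Rational(-1, 3))), -1) = Pow(Add(S, Rational(8, 9)), -1) = Pow(Add(Rational(8, 9), S), -1))
Mul(Function('v')(3), 178) = Mul(Mul(9, Pow(Add(8, Mul(9, 3)), -1)), 178) = Mul(Mul(9, Pow(Add(8, 27), -1)), 178) = Mul(Mul(9, Pow(35, -1)), 178) = Mul(Mul(9, Rational(1, 35)), 178) = Mul(Rational(9, 35), 178) = Rational(1602, 35)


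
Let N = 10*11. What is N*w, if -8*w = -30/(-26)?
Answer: -825/52 ≈ -15.865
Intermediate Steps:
N = 110
w = -15/104 (w = -(-15)/(4*(-26)) = -(-15)*(-1)/(4*26) = -1/8*15/13 = -15/104 ≈ -0.14423)
N*w = 110*(-15/104) = -825/52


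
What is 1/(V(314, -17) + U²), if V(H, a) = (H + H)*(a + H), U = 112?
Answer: 1/199060 ≈ 5.0236e-6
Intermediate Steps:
V(H, a) = 2*H*(H + a) (V(H, a) = (2*H)*(H + a) = 2*H*(H + a))
1/(V(314, -17) + U²) = 1/(2*314*(314 - 17) + 112²) = 1/(2*314*297 + 12544) = 1/(186516 + 12544) = 1/199060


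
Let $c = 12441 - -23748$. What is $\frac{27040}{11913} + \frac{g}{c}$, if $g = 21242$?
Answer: $\frac{410535502}{143706519} \approx 2.8568$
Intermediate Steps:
$c = 36189$ ($c = 12441 + 23748 = 36189$)
$\frac{27040}{11913} + \frac{g}{c} = \frac{27040}{11913} + \frac{21242}{36189} = \frac{410535502}{143706519}$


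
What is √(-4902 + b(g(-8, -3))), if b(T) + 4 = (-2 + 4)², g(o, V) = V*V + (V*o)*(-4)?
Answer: I*√4902 ≈ 70.014*I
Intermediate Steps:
g(o, V) = V² - 4*V*o
b(T) = 0 (b(T) = -4 + (-2 + 4)² = -4 + 2² = -4 + 4 = 0)
√(-4902 + b(g(-8, -3))) = √(-4902 + 0) = √(-4902) = I*√4902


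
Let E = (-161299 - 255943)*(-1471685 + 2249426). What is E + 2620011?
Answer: -324503590311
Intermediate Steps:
E = -324506210322 (E = -417242*777741 = -324506210322)
E + 2620011 = -324506210322 + 2620011 = -324503590311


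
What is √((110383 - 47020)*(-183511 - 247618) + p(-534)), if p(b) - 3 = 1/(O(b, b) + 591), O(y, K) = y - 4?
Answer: I*√76735213748563/53 ≈ 1.6528e+5*I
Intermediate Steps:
O(y, K) = -4 + y
p(b) = 3 + 1/(587 + b) (p(b) = 3 + 1/((-4 + b) + 591) = 3 + 1/(587 + b))
√((110383 - 47020)*(-183511 - 247618) + p(-534)) = √((110383 - 47020)*(-183511 - 247618) + (1762 + 3*(-534))/(587 - 534)) = √(63363*(-431129) + (1762 - 1602)/53) = √(-27317626827 + (1/53)*160) = √(-27317626827 + 160/53) = √(-1447834221671/53) = I*√76735213748563/53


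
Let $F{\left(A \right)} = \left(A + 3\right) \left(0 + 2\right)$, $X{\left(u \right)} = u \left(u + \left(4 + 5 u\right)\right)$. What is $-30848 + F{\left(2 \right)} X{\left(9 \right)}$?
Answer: $-25628$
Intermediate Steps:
$X{\left(u \right)} = u \left(4 + 6 u\right)$
$F{\left(A \right)} = 6 + 2 A$ ($F{\left(A \right)} = \left(3 + A\right) 2 = 6 + 2 A$)
$-30848 + F{\left(2 \right)} X{\left(9 \right)} = -30848 + \left(6 + 2 \cdot 2\right) 2 \cdot 9 \left(2 + 3 \cdot 9\right) = -30848 + \left(6 + 4\right) 2 \cdot 9 \left(2 + 27\right) = -30848 + 10 \cdot 2 \cdot 9 \cdot 29 = -30848 + 10 \cdot 522 = -30848 + 5220 = -25628$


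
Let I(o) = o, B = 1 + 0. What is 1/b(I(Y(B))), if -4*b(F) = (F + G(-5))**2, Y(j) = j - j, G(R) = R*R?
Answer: -4/625 ≈ -0.0064000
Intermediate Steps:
B = 1
G(R) = R**2
Y(j) = 0
b(F) = -(25 + F)**2/4 (b(F) = -(F + (-5)**2)**2/4 = -(F + 25)**2/4 = -(25 + F)**2/4)
1/b(I(Y(B))) = 1/(-(25 + 0)**2/4) = 1/(-1/4*25**2) = 1/(-1/4*625) = 1/(-625/4) = -4/625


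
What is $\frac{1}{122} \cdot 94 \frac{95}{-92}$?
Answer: $- \frac{4465}{5612} \approx -0.79562$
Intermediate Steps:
$\frac{1}{122} \cdot 94 \frac{95}{-92} = \frac{1}{122} \cdot 94 \cdot 95 \left(- \frac{1}{92}\right) = \frac{47}{61} \left(- \frac{95}{92}\right) = - \frac{4465}{5612}$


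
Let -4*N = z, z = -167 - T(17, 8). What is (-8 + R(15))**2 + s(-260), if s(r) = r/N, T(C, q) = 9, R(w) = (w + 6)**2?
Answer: 2062314/11 ≈ 1.8748e+5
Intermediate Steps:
R(w) = (6 + w)**2
z = -176 (z = -167 - 1*9 = -167 - 9 = -176)
N = 44 (N = -1/4*(-176) = 44)
s(r) = r/44
(-8 + R(15))**2 + s(-260) = (-8 + (6 + 15)**2)**2 + (1/44)*(-260) = (-8 + 21**2)**2 - 65/11 = (-8 + 441)**2 - 65/11 = 433**2 - 65/11 = 187489 - 65/11 = 2062314/11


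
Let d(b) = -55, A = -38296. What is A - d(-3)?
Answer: -38241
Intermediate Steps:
A - d(-3) = -38296 - 1*(-55) = -38296 + 55 = -38241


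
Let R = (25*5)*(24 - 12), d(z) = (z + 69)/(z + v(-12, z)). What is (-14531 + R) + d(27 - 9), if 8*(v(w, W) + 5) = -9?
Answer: -1237249/95 ≈ -13024.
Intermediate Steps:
v(w, W) = -49/8 (v(w, W) = -5 + (1/8)*(-9) = -5 - 9/8 = -49/8)
d(z) = (69 + z)/(-49/8 + z) (d(z) = (z + 69)/(z - 49/8) = (69 + z)/(-49/8 + z))
R = 1500 (R = 125*12 = 1500)
(-14531 + R) + d(27 - 9) = (-14531 + 1500) + 8*(69 + (27 - 9))/(-49 + 8*(27 - 9)) = -13031 + 8*(69 + 18)/(-49 + 8*18) = -13031 + 8*87/(-49 + 144) = -13031 + 8*87/95 = -13031 + 8*(1/95)*87 = -13031 + 696/95 = -1237249/95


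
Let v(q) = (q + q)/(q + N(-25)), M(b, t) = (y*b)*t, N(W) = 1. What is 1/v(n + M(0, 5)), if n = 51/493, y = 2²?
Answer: 16/3 ≈ 5.3333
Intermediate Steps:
y = 4
M(b, t) = 4*b*t (M(b, t) = (4*b)*t = 4*b*t)
n = 3/29 (n = 51*(1/493) = 3/29 ≈ 0.10345)
v(q) = 2*q/(1 + q) (v(q) = (q + q)/(q + 1) = (2*q)/(1 + q) = 2*q/(1 + q))
1/v(n + M(0, 5)) = 1/(2*(3/29 + 4*0*5)/(1 + (3/29 + 4*0*5))) = 1/(2*(3/29 + 0)/(1 + (3/29 + 0))) = 1/(2*(3/29)/(1 + 3/29)) = 1/(2*(3/29)/(32/29)) = 1/(2*(3/29)*(29/32)) = 1/(3/16) = 16/3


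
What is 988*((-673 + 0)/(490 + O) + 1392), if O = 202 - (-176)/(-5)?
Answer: 1128286861/821 ≈ 1.3743e+6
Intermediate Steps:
O = 834/5 (O = 202 - (-176)*(-1)/5 = 202 - 44*⅘ = 202 - 176/5 = 834/5 ≈ 166.80)
988*((-673 + 0)/(490 + O) + 1392) = 988*((-673 + 0)/(490 + 834/5) + 1392) = 988*(-673/3284/5 + 1392) = 988*(-673*5/3284 + 1392) = 988*(-3365/3284 + 1392) = 988*(4567963/3284) = 1128286861/821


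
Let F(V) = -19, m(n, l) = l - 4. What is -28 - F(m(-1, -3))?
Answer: -9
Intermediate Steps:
m(n, l) = -4 + l
-28 - F(m(-1, -3)) = -28 - 1*(-19) = -28 + 19 = -9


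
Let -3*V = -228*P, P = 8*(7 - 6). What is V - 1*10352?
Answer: -9744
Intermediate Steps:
P = 8 (P = 8*1 = 8)
V = 608 (V = -(-76)*8 = -⅓*(-1824) = 608)
V - 1*10352 = 608 - 1*10352 = 608 - 10352 = -9744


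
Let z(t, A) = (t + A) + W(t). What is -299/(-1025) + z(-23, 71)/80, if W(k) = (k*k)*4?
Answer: 112101/4100 ≈ 27.342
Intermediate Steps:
W(k) = 4*k² (W(k) = k²*4 = 4*k²)
z(t, A) = A + t + 4*t² (z(t, A) = (t + A) + 4*t² = (A + t) + 4*t² = A + t + 4*t²)
-299/(-1025) + z(-23, 71)/80 = -299/(-1025) + (71 - 23 + 4*(-23)²)/80 = -299*(-1/1025) + (71 - 23 + 4*529)*(1/80) = 299/1025 + (71 - 23 + 2116)*(1/80) = 299/1025 + 2164*(1/80) = 299/1025 + 541/20 = 112101/4100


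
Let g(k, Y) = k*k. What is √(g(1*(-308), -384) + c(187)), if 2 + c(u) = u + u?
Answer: 2*√23809 ≈ 308.60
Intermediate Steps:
c(u) = -2 + 2*u (c(u) = -2 + (u + u) = -2 + 2*u)
g(k, Y) = k²
√(g(1*(-308), -384) + c(187)) = √((1*(-308))² + (-2 + 2*187)) = √((-308)² + (-2 + 374)) = √(94864 + 372) = √95236 = 2*√23809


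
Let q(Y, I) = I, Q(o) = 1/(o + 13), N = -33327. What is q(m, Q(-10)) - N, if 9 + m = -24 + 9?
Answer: 99982/3 ≈ 33327.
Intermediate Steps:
Q(o) = 1/(13 + o)
m = -24 (m = -9 + (-24 + 9) = -9 - 15 = -24)
q(m, Q(-10)) - N = 1/(13 - 10) - 1*(-33327) = 1/3 + 33327 = 99982/3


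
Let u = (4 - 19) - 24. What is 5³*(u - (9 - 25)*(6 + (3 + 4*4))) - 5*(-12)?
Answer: 45185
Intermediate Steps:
u = -39 (u = -15 - 24 = -39)
5³*(u - (9 - 25)*(6 + (3 + 4*4))) - 5*(-12) = 5³*(-39 - (9 - 25)*(6 + (3 + 4*4))) - 5*(-12) = 125*(-39 - (-16)*(6 + (3 + 16))) + 60 = 125*(-39 - (-16)*(6 + 19)) + 60 = 125*(-39 - (-16)*25) + 60 = 125*(-39 - 1*(-400)) + 60 = 125*(-39 + 400) + 60 = 125*361 + 60 = 45125 + 60 = 45185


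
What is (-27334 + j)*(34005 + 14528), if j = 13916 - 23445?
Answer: -1789071979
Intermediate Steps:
j = -9529
(-27334 + j)*(34005 + 14528) = (-27334 - 9529)*(34005 + 14528) = -36863*48533 = -1789071979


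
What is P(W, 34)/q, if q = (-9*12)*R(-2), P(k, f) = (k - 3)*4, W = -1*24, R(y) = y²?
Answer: ¼ ≈ 0.25000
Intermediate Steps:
W = -24
P(k, f) = -12 + 4*k (P(k, f) = (-3 + k)*4 = -12 + 4*k)
q = -432 (q = -9*12*(-2)² = -108*4 = -432)
P(W, 34)/q = (-12 + 4*(-24))/(-432) = (-12 - 96)*(-1/432) = -108*(-1/432) = ¼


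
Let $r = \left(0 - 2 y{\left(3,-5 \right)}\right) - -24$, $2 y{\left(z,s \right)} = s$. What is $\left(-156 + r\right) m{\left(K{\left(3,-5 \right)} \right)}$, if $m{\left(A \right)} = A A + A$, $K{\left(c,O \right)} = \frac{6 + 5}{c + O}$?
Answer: $- \frac{12573}{4} \approx -3143.3$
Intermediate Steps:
$y{\left(z,s \right)} = \frac{s}{2}$
$K{\left(c,O \right)} = \frac{11}{O + c}$
$m{\left(A \right)} = A + A^{2}$ ($m{\left(A \right)} = A^{2} + A = A + A^{2}$)
$r = 29$ ($r = \left(0 - 2 \cdot \frac{1}{2} \left(-5\right)\right) - -24 = \left(0 - -5\right) + 24 = \left(0 + 5\right) + 24 = 5 + 24 = 29$)
$\left(-156 + r\right) m{\left(K{\left(3,-5 \right)} \right)} = \left(-156 + 29\right) \frac{11}{-5 + 3} \left(1 + \frac{11}{-5 + 3}\right) = - 127 \frac{11}{-2} \left(1 + \frac{11}{-2}\right) = - 127 \cdot 11 \left(- \frac{1}{2}\right) \left(1 + 11 \left(- \frac{1}{2}\right)\right) = - 127 \left(- \frac{11 \left(1 - \frac{11}{2}\right)}{2}\right) = - 127 \left(\left(- \frac{11}{2}\right) \left(- \frac{9}{2}\right)\right) = \left(-127\right) \frac{99}{4} = - \frac{12573}{4}$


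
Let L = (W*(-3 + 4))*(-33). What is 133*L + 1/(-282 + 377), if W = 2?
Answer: -833909/95 ≈ -8778.0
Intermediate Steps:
L = -66 (L = (2*(-3 + 4))*(-33) = (2*1)*(-33) = 2*(-33) = -66)
133*L + 1/(-282 + 377) = 133*(-66) + 1/(-282 + 377) = -8778 + 1/95 = -833909/95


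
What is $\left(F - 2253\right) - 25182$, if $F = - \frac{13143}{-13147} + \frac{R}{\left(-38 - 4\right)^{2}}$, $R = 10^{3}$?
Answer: $- \frac{159054300932}{5797827} \approx -27433.0$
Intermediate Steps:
$R = 1000$
$F = \frac{9082813}{5797827}$ ($F = - \frac{13143}{-13147} + \frac{1000}{\left(-38 - 4\right)^{2}} = \left(-13143\right) \left(- \frac{1}{13147}\right) + \frac{1000}{\left(-42\right)^{2}} = \frac{13143}{13147} + \frac{1000}{1764} = \frac{13143}{13147} + 1000 \cdot \frac{1}{1764} = \frac{13143}{13147} + \frac{250}{441} = \frac{9082813}{5797827} \approx 1.5666$)
$\left(F - 2253\right) - 25182 = \left(\frac{9082813}{5797827} - 2253\right) - 25182 = - \frac{13053421418}{5797827} - 25182 = - \frac{159054300932}{5797827}$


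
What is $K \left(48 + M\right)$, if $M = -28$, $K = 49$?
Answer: $980$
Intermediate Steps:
$K \left(48 + M\right) = 49 \left(48 - 28\right) = 49 \cdot 20 = 980$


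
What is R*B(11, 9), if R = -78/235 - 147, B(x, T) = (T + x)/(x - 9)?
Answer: -69246/47 ≈ -1473.3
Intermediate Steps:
B(x, T) = (T + x)/(-9 + x)
R = -34623/235 (R = -78*1/235 - 147 = -78/235 - 147 = -34623/235 ≈ -147.33)
R*B(11, 9) = -34623*(9 + 11)/(235*(-9 + 11)) = -34623*20/(235*2) = -34623*20/470 = -34623/235*10 = -69246/47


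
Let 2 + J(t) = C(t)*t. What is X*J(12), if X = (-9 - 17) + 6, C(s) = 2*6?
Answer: -2840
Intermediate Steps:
C(s) = 12
X = -20 (X = -26 + 6 = -20)
J(t) = -2 + 12*t
X*J(12) = -20*(-2 + 12*12) = -20*(-2 + 144) = -20*142 = -2840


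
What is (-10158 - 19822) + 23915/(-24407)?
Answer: -731745775/24407 ≈ -29981.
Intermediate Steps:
(-10158 - 19822) + 23915/(-24407) = -29980 + 23915*(-1/24407) = -29980 - 23915/24407 = -731745775/24407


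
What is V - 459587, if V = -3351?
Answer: -462938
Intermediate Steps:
V - 459587 = -3351 - 459587 = -462938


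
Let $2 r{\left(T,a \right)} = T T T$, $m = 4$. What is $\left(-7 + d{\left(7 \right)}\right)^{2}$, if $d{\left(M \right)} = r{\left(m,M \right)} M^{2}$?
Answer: $2436721$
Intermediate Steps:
$r{\left(T,a \right)} = \frac{T^{3}}{2}$ ($r{\left(T,a \right)} = \frac{T T T}{2} = \frac{T^{2} T}{2} = \frac{T^{3}}{2}$)
$d{\left(M \right)} = 32 M^{2}$ ($d{\left(M \right)} = \frac{4^{3}}{2} M^{2} = \frac{1}{2} \cdot 64 M^{2} = 32 M^{2}$)
$\left(-7 + d{\left(7 \right)}\right)^{2} = \left(-7 + 32 \cdot 7^{2}\right)^{2} = \left(-7 + 32 \cdot 49\right)^{2} = \left(-7 + 1568\right)^{2} = 1561^{2} = 2436721$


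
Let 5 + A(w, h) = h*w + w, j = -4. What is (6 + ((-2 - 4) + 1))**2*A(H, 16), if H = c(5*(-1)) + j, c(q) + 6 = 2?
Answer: -141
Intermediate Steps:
c(q) = -4 (c(q) = -6 + 2 = -4)
H = -8 (H = -4 - 4 = -8)
A(w, h) = -5 + w + h*w (A(w, h) = -5 + (h*w + w) = -5 + (w + h*w) = -5 + w + h*w)
(6 + ((-2 - 4) + 1))**2*A(H, 16) = (6 + ((-2 - 4) + 1))**2*(-5 - 8 + 16*(-8)) = (6 + (-6 + 1))**2*(-5 - 8 - 128) = (6 - 5)**2*(-141) = 1**2*(-141) = 1*(-141) = -141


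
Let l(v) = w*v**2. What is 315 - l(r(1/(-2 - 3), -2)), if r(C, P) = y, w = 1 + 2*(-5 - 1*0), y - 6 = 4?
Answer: 1215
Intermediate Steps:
y = 10 (y = 6 + 4 = 10)
w = -9 (w = 1 + 2*(-5 + 0) = 1 + 2*(-5) = 1 - 10 = -9)
r(C, P) = 10
l(v) = -9*v**2
315 - l(r(1/(-2 - 3), -2)) = 315 - (-9)*10**2 = 315 - (-9)*100 = 315 - 1*(-900) = 315 + 900 = 1215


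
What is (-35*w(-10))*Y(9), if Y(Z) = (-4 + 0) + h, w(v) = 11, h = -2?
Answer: 2310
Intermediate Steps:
Y(Z) = -6 (Y(Z) = (-4 + 0) - 2 = -4 - 2 = -6)
(-35*w(-10))*Y(9) = -35*11*(-6) = -385*(-6) = 2310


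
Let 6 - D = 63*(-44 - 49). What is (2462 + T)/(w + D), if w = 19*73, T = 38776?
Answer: 20619/3626 ≈ 5.6864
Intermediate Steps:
w = 1387
D = 5865 (D = 6 - 63*(-44 - 49) = 6 - 63*(-93) = 6 - 1*(-5859) = 6 + 5859 = 5865)
(2462 + T)/(w + D) = (2462 + 38776)/(1387 + 5865) = 41238/7252 = 41238*(1/7252) = 20619/3626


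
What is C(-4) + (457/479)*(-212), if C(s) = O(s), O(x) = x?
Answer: -98800/479 ≈ -206.26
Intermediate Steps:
C(s) = s
C(-4) + (457/479)*(-212) = -4 + (457/479)*(-212) = -4 - 96884/479 = -98800/479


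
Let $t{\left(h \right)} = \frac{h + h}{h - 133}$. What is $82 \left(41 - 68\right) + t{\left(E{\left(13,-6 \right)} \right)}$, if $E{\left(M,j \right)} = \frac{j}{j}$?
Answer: $- \frac{146125}{66} \approx -2214.0$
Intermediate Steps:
$E{\left(M,j \right)} = 1$
$t{\left(h \right)} = \frac{2 h}{-133 + h}$
$82 \left(41 - 68\right) + t{\left(E{\left(13,-6 \right)} \right)} = 82 \left(41 - 68\right) + 2 \cdot 1 \frac{1}{-133 + 1} = 82 \left(-27\right) + 2 \cdot 1 \frac{1}{-132} = -2214 + 2 \cdot 1 \left(- \frac{1}{132}\right) = -2214 - \frac{1}{66} = - \frac{146125}{66}$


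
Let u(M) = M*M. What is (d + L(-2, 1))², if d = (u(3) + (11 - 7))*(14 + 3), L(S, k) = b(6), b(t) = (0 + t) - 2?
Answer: 50625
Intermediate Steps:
b(t) = -2 + t (b(t) = t - 2 = -2 + t)
L(S, k) = 4 (L(S, k) = -2 + 6 = 4)
u(M) = M²
d = 221 (d = (3² + (11 - 7))*(14 + 3) = (9 + 4)*17 = 13*17 = 221)
(d + L(-2, 1))² = (221 + 4)² = 225² = 50625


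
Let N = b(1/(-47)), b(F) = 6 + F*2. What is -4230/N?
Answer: -19881/28 ≈ -710.04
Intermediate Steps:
b(F) = 6 + 2*F
N = 280/47 (N = 6 + 2/(-47) = 6 + 2*(-1/47) = 6 - 2/47 = 280/47 ≈ 5.9574)
-4230/N = -4230/280/47 = -4230*47/280 = -19881/28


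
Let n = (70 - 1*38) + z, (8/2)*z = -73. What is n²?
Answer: 3025/16 ≈ 189.06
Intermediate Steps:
z = -73/4 (z = (¼)*(-73) = -73/4 ≈ -18.250)
n = 55/4 (n = (70 - 1*38) - 73/4 = (70 - 38) - 73/4 = 32 - 73/4 = 55/4 ≈ 13.750)
n² = (55/4)² = 3025/16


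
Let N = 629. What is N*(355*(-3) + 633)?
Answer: -271728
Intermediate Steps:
N*(355*(-3) + 633) = 629*(355*(-3) + 633) = 629*(-1065 + 633) = 629*(-432) = -271728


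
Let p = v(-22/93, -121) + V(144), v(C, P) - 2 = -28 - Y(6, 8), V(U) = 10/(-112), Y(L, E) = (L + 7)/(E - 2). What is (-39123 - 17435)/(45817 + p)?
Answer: -9501744/7692509 ≈ -1.2352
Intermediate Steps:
Y(L, E) = (7 + L)/(-2 + E)
V(U) = -5/56 (V(U) = 10*(-1/112) = -5/56)
v(C, P) = -169/6 (v(C, P) = 2 + (-28 - (7 + 6)/(-2 + 8)) = 2 + (-28 - 13/6) = 2 - 181/6 = -169/6)
p = -4747/168 (p = -169/6 - 5/56 = -4747/168 ≈ -28.256)
(-39123 - 17435)/(45817 + p) = (-39123 - 17435)/(45817 - 4747/168) = -56558/7692509/168 = -56558*168/7692509 = -9501744/7692509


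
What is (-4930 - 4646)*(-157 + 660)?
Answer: -4816728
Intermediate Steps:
(-4930 - 4646)*(-157 + 660) = -9576*503 = -4816728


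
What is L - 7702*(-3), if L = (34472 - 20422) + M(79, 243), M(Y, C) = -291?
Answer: 36865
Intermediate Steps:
L = 13759 (L = (34472 - 20422) - 291 = 14050 - 291 = 13759)
L - 7702*(-3) = 13759 - 7702*(-3) = 13759 + 23106 = 36865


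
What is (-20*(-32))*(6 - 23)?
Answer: -10880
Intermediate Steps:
(-20*(-32))*(6 - 23) = 640*(-17) = -10880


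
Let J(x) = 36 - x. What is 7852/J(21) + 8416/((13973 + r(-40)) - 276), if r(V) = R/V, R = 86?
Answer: 717721348/1369485 ≈ 524.08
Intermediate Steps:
r(V) = 86/V
7852/J(21) + 8416/((13973 + r(-40)) - 276) = 7852/(36 - 1*21) + 8416/((13973 + 86/(-40)) - 276) = 7852/(36 - 21) + 8416/((13973 + 86*(-1/40)) - 276) = 7852/15 + 8416/((13973 - 43/20) - 276) = 7852*(1/15) + 8416/(279417/20 - 276) = 7852/15 + 8416/(273897/20) = 7852/15 + 8416*(20/273897) = 7852/15 + 168320/273897 = 717721348/1369485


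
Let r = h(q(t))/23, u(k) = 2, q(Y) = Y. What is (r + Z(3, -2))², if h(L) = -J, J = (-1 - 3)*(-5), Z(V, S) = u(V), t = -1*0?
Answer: 676/529 ≈ 1.2779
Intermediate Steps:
t = 0
Z(V, S) = 2
J = 20 (J = -4*(-5) = 20)
h(L) = -20 (h(L) = -1*20 = -20)
r = -20/23 ≈ -0.86957
(r + Z(3, -2))² = (-20/23 + 2)² = (26/23)² = 676/529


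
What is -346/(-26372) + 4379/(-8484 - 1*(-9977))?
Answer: 57999783/19686698 ≈ 2.9461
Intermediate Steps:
-346/(-26372) + 4379/(-8484 - 1*(-9977)) = -346*(-1/26372) + 4379/(-8484 + 9977) = 173/13186 + 4379/1493 = 57999783/19686698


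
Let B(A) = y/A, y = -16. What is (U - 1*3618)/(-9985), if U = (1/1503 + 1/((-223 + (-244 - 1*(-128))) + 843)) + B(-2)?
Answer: 303846257/840417480 ≈ 0.36154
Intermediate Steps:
B(A) = -16/A
U = 673567/84168 (U = (1/1503 + 1/((-223 + (-244 - 1*(-128))) + 843)) - 16/(-2) = (1/1503 + 1/((-223 + (-244 + 128)) + 843)) - 16*(-½) = (1/1503 + 1/((-223 - 116) + 843)) + 8 = (1/1503 + 1/(-339 + 843)) + 8 = (1/1503 + 1/504) + 8 = 223/84168 + 8 = 673567/84168 ≈ 8.0027)
(U - 1*3618)/(-9985) = (673567/84168 - 1*3618)/(-9985) = (673567/84168 - 3618)*(-1/9985) = -303846257/84168*(-1/9985) = 303846257/840417480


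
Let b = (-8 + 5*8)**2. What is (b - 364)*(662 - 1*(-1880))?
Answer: 1677720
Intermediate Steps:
b = 1024 (b = (-8 + 40)**2 = 32**2 = 1024)
(b - 364)*(662 - 1*(-1880)) = (1024 - 364)*(662 - 1*(-1880)) = 660*(662 + 1880) = 660*2542 = 1677720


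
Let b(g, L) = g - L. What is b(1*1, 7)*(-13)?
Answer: 78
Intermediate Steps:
b(1*1, 7)*(-13) = (1*1 - 1*7)*(-13) = (1 - 7)*(-13) = -6*(-13) = 78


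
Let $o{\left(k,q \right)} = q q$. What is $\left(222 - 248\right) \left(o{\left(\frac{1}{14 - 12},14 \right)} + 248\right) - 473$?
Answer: $-12017$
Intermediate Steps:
$o{\left(k,q \right)} = q^{2}$
$\left(222 - 248\right) \left(o{\left(\frac{1}{14 - 12},14 \right)} + 248\right) - 473 = \left(222 - 248\right) \left(14^{2} + 248\right) - 473 = - 26 \left(196 + 248\right) - 473 = \left(-26\right) 444 - 473 = -11544 - 473 = -12017$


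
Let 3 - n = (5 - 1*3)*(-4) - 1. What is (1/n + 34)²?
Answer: 167281/144 ≈ 1161.7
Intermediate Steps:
n = 12 (n = 3 - ((5 - 1*3)*(-4) - 1) = 3 - ((5 - 3)*(-4) - 1) = 3 - (2*(-4) - 1) = 3 - (-8 - 1) = 3 - 1*(-9) = 3 + 9 = 12)
(1/n + 34)² = (1/12 + 34)² = (409/12)² = 167281/144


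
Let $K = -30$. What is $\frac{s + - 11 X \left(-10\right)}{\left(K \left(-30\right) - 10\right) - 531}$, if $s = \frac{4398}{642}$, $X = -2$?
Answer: $- \frac{22807}{38413} \approx -0.59373$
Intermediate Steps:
$s = \frac{733}{107}$ ($s = 4398 \cdot \frac{1}{642} = \frac{733}{107} \approx 6.8505$)
$\frac{s + - 11 X \left(-10\right)}{\left(K \left(-30\right) - 10\right) - 531} = \frac{\frac{733}{107} + \left(-11\right) \left(-2\right) \left(-10\right)}{\left(\left(-30\right) \left(-30\right) - 10\right) - 531} = \frac{\frac{733}{107} + 22 \left(-10\right)}{\left(900 - 10\right) - 531} = \frac{\frac{733}{107} - 220}{890 - 531} = - \frac{22807}{107 \cdot 359} = \left(- \frac{22807}{107}\right) \frac{1}{359} = - \frac{22807}{38413}$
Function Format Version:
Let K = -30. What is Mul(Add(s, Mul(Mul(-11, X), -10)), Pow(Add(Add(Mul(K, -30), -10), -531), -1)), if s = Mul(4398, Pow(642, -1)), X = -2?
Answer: Rational(-22807, 38413) ≈ -0.59373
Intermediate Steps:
s = Rational(733, 107) (s = Mul(4398, Rational(1, 642)) = Rational(733, 107) ≈ 6.8505)
Mul(Add(s, Mul(Mul(-11, X), -10)), Pow(Add(Add(Mul(K, -30), -10), -531), -1)) = Mul(Add(Rational(733, 107), Mul(Mul(-11, -2), -10)), Pow(Add(Add(Mul(-30, -30), -10), -531), -1)) = Mul(Add(Rational(733, 107), Mul(22, -10)), Pow(Add(Add(900, -10), -531), -1)) = Mul(Add(Rational(733, 107), -220), Pow(Add(890, -531), -1)) = Mul(Rational(-22807, 107), Pow(359, -1)) = Mul(Rational(-22807, 107), Rational(1, 359)) = Rational(-22807, 38413)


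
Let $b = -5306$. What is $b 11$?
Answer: $-58366$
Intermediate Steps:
$b 11 = \left(-5306\right) 11 = -58366$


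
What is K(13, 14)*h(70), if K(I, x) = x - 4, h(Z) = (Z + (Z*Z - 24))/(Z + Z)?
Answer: 2473/7 ≈ 353.29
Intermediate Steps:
h(Z) = (-24 + Z + Z**2)/(2*Z) (h(Z) = (Z + (Z**2 - 24))/((2*Z)) = (Z + (-24 + Z**2))*(1/(2*Z)) = (-24 + Z + Z**2)*(1/(2*Z)) = (-24 + Z + Z**2)/(2*Z))
K(I, x) = -4 + x
K(13, 14)*h(70) = (-4 + 14)*((1/2)*(-24 + 70*(1 + 70))/70) = 10*((1/2)*(1/70)*(-24 + 70*71)) = 10*((1/2)*(1/70)*(-24 + 4970)) = 10*((1/2)*(1/70)*4946) = 10*(2473/70) = 2473/7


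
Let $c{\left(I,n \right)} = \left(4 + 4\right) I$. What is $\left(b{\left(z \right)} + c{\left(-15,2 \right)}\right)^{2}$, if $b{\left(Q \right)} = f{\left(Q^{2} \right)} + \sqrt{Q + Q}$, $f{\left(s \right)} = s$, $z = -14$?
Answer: $5748 + 304 i \sqrt{7} \approx 5748.0 + 804.31 i$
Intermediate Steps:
$c{\left(I,n \right)} = 8 I$
$b{\left(Q \right)} = Q^{2} + \sqrt{2} \sqrt{Q}$ ($b{\left(Q \right)} = Q^{2} + \sqrt{Q + Q} = Q^{2} + \sqrt{2 Q} = Q^{2} + \sqrt{2} \sqrt{Q}$)
$\left(b{\left(z \right)} + c{\left(-15,2 \right)}\right)^{2} = \left(\left(\left(-14\right)^{2} + \sqrt{2} \sqrt{-14}\right) + 8 \left(-15\right)\right)^{2} = \left(\left(196 + \sqrt{2} i \sqrt{14}\right) - 120\right)^{2} = \left(\left(196 + 2 i \sqrt{7}\right) - 120\right)^{2} = \left(76 + 2 i \sqrt{7}\right)^{2}$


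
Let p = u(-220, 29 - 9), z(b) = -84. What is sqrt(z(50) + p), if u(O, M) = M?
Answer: 8*I ≈ 8.0*I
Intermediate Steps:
p = 20 (p = 29 - 9 = 20)
sqrt(z(50) + p) = sqrt(-84 + 20) = sqrt(-64) = 8*I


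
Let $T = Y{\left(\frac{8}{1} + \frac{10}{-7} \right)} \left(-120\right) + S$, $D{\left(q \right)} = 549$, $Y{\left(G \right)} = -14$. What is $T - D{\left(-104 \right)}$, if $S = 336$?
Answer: $1467$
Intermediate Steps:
$T = 2016$ ($T = \left(-14\right) \left(-120\right) + 336 = 1680 + 336 = 2016$)
$T - D{\left(-104 \right)} = 2016 - 549 = 1467$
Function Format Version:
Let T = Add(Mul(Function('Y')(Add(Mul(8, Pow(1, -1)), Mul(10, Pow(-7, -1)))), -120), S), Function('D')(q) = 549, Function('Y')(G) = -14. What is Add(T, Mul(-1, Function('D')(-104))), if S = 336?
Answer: 1467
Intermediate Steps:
T = 2016 (T = Add(Mul(-14, -120), 336) = Add(1680, 336) = 2016)
Add(T, Mul(-1, Function('D')(-104))) = Add(2016, Mul(-1, 549)) = Add(2016, -549) = 1467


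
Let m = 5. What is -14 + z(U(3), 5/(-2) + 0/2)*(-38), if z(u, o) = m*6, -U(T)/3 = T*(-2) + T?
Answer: -1154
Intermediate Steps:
U(T) = 3*T (U(T) = -3*(T*(-2) + T) = -3*(-2*T + T) = -(-3)*T = 3*T)
z(u, o) = 30 (z(u, o) = 5*6 = 30)
-14 + z(U(3), 5/(-2) + 0/2)*(-38) = -14 + 30*(-38) = -14 - 1140 = -1154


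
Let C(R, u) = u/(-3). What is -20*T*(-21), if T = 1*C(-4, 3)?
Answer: -420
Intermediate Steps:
C(R, u) = -u/3 (C(R, u) = u*(-⅓) = -u/3)
T = -1 (T = 1*(-⅓*3) = 1*(-1) = -1)
-20*T*(-21) = -20*(-1)*(-21) = 20*(-21) = -420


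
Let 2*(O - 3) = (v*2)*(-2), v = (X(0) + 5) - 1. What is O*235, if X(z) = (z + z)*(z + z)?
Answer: -1175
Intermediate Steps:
X(z) = 4*z² (X(z) = (2*z)*(2*z) = 4*z²)
v = 4 (v = (4*0² + 5) - 1 = (4*0 + 5) - 1 = (0 + 5) - 1 = 5 - 1 = 4)
O = -5 (O = 3 + ((4*2)*(-2))/2 = 3 + (8*(-2))/2 = 3 + (½)*(-16) = 3 - 8 = -5)
O*235 = -5*235 = -1175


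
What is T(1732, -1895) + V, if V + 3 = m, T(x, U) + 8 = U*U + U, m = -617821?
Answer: 2971298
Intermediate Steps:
T(x, U) = -8 + U + U**2 (T(x, U) = -8 + (U*U + U) = -8 + (U**2 + U) = -8 + (U + U**2) = -8 + U + U**2)
V = -617824 (V = -3 - 617821 = -617824)
T(1732, -1895) + V = (-8 - 1895 + (-1895)**2) - 617824 = (-8 - 1895 + 3591025) - 617824 = 3589122 - 617824 = 2971298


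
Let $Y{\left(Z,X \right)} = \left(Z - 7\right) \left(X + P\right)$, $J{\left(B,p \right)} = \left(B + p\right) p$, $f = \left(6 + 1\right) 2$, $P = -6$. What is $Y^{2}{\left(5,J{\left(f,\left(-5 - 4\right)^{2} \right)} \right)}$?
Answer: $236482884$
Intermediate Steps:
$f = 14$ ($f = 7 \cdot 2 = 14$)
$J{\left(B,p \right)} = p \left(B + p\right)$
$Y{\left(Z,X \right)} = \left(-7 + Z\right) \left(-6 + X\right)$ ($Y{\left(Z,X \right)} = \left(Z - 7\right) \left(X - 6\right) = \left(-7 + Z\right) \left(-6 + X\right)$)
$Y^{2}{\left(5,J{\left(f,\left(-5 - 4\right)^{2} \right)} \right)} = \left(42 - 7 \left(-5 - 4\right)^{2} \left(14 + \left(-5 - 4\right)^{2}\right) - 30 + \left(-5 - 4\right)^{2} \left(14 + \left(-5 - 4\right)^{2}\right) 5\right)^{2} = \left(42 - 7 \left(-9\right)^{2} \left(14 + \left(-9\right)^{2}\right) - 30 + \left(-9\right)^{2} \left(14 + \left(-9\right)^{2}\right) 5\right)^{2} = \left(42 - 7 \cdot 81 \left(14 + 81\right) - 30 + 81 \left(14 + 81\right) 5\right)^{2} = \left(42 - 7 \cdot 81 \cdot 95 - 30 + 81 \cdot 95 \cdot 5\right)^{2} = \left(42 - 53865 - 30 + 7695 \cdot 5\right)^{2} = \left(42 - 53865 - 30 + 38475\right)^{2} = \left(-15378\right)^{2} = 236482884$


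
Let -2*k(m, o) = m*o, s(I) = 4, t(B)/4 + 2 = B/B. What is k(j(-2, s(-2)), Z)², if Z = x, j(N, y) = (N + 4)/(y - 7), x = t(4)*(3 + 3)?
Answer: 64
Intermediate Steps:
t(B) = -4 (t(B) = -8 + 4*(B/B) = -8 + 4*1 = -8 + 4 = -4)
x = -24 (x = -4*(3 + 3) = -4*6 = -24)
j(N, y) = (4 + N)/(-7 + y)
Z = -24
k(m, o) = -m*o/2
k(j(-2, s(-2)), Z)² = (-½*(4 - 2)/(-7 + 4)*(-24))² = (-½*2/(-3)*(-24))² = (-½*(-⅓*2)*(-24))² = (-½*(-⅔)*(-24))² = (-8)² = 64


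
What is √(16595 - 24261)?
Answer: I*√7666 ≈ 87.556*I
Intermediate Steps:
√(16595 - 24261) = √(-7666) = I*√7666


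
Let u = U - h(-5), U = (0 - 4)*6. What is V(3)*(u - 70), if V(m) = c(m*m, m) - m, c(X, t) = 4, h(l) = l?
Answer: -89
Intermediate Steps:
U = -24 (U = -4*6 = -24)
u = -19 (u = -24 - 1*(-5) = -24 + 5 = -19)
V(m) = 4 - m
V(3)*(u - 70) = (4 - 1*3)*(-19 - 70) = (4 - 3)*(-89) = 1*(-89) = -89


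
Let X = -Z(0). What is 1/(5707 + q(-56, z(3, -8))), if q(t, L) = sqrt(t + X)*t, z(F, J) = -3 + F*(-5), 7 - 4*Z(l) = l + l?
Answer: 5707/32750953 + 28*I*sqrt(231)/32750953 ≈ 0.00017425 + 1.2994e-5*I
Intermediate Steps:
Z(l) = 7/4 - l/2 (Z(l) = 7/4 - (l + l)/4 = 7/4 - l/2)
z(F, J) = -3 - 5*F
X = -7/4 (X = -(7/4 - 1/2*0) = -(7/4 + 0) = -1*7/4 = -7/4 ≈ -1.7500)
q(t, L) = t*sqrt(-7/4 + t) (q(t, L) = sqrt(t - 7/4)*t = sqrt(-7/4 + t)*t = t*sqrt(-7/4 + t))
1/(5707 + q(-56, z(3, -8))) = 1/(5707 + (1/2)*(-56)*sqrt(-7 + 4*(-56))) = 1/(5707 + (1/2)*(-56)*sqrt(-7 - 224)) = 1/(5707 + (1/2)*(-56)*sqrt(-231)) = 1/(5707 + (1/2)*(-56)*(I*sqrt(231))) = 1/(5707 - 28*I*sqrt(231))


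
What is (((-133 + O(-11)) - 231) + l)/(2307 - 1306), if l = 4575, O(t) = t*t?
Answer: 4332/1001 ≈ 4.3277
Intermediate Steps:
O(t) = t²
(((-133 + O(-11)) - 231) + l)/(2307 - 1306) = (((-133 + (-11)²) - 231) + 4575)/(2307 - 1306) = (((-133 + 121) - 231) + 4575)/1001 = ((-12 - 231) + 4575)*(1/1001) = (-243 + 4575)*(1/1001) = 4332*(1/1001) = 4332/1001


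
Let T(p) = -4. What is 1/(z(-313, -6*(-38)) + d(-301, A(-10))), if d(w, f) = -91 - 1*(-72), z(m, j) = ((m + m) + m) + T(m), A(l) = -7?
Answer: -1/962 ≈ -0.0010395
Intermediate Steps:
z(m, j) = -4 + 3*m (z(m, j) = ((m + m) + m) - 4 = (2*m + m) - 4 = 3*m - 4 = -4 + 3*m)
d(w, f) = -19 (d(w, f) = -91 + 72 = -19)
1/(z(-313, -6*(-38)) + d(-301, A(-10))) = 1/((-4 + 3*(-313)) - 19) = 1/((-4 - 939) - 19) = 1/(-943 - 19) = 1/(-962) = -1/962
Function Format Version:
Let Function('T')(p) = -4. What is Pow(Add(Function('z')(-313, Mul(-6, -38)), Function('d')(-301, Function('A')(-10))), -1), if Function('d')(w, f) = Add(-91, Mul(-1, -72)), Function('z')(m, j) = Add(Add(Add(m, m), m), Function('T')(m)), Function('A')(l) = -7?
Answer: Rational(-1, 962) ≈ -0.0010395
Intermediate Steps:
Function('z')(m, j) = Add(-4, Mul(3, m)) (Function('z')(m, j) = Add(Add(Add(m, m), m), -4) = Add(Add(Mul(2, m), m), -4) = Add(Mul(3, m), -4) = Add(-4, Mul(3, m)))
Function('d')(w, f) = -19 (Function('d')(w, f) = Add(-91, 72) = -19)
Pow(Add(Function('z')(-313, Mul(-6, -38)), Function('d')(-301, Function('A')(-10))), -1) = Pow(Add(Add(-4, Mul(3, -313)), -19), -1) = Pow(Add(Add(-4, -939), -19), -1) = Pow(Add(-943, -19), -1) = Pow(-962, -1) = Rational(-1, 962)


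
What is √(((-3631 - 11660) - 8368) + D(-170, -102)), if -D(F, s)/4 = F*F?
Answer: I*√139259 ≈ 373.17*I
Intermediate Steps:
D(F, s) = -4*F² (D(F, s) = -4*F*F = -4*F²)
√(((-3631 - 11660) - 8368) + D(-170, -102)) = √(((-3631 - 11660) - 8368) - 4*(-170)²) = √((-15291 - 8368) - 4*28900) = √(-23659 - 115600) = √(-139259) = I*√139259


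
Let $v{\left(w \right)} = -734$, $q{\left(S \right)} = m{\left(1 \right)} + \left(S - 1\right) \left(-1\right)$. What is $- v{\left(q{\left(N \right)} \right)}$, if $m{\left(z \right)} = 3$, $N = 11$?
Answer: $734$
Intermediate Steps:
$q{\left(S \right)} = 4 - S$ ($q{\left(S \right)} = 3 + \left(S - 1\right) \left(-1\right) = 3 + \left(-1 + S\right) \left(-1\right) = 3 - \left(-1 + S\right) = 4 - S$)
$- v{\left(q{\left(N \right)} \right)} = \left(-1\right) \left(-734\right) = 734$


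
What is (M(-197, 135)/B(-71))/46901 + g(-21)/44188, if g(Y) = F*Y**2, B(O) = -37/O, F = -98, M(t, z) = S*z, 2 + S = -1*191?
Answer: -78370698303/38340535678 ≈ -2.0441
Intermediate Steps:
S = -193 (S = -2 - 1*191 = -2 - 191 = -193)
M(t, z) = -193*z
g(Y) = -98*Y**2
(M(-197, 135)/B(-71))/46901 + g(-21)/44188 = ((-193*135)/((-37/(-71))))/46901 - 98*(-21)**2/44188 = -26055/((-37*(-1/71)))*(1/46901) - 98*441*(1/44188) = -26055/37/71*(1/46901) - 43218*1/44188 = -26055*71/37*(1/46901) - 21609/22094 = -1849905/37*1/46901 - 21609/22094 = -1849905/1735337 - 21609/22094 = -78370698303/38340535678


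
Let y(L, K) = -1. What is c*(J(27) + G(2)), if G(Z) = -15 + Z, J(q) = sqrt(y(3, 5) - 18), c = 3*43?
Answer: -1677 + 129*I*sqrt(19) ≈ -1677.0 + 562.3*I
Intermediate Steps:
c = 129
J(q) = I*sqrt(19) (J(q) = sqrt(-1 - 18) = sqrt(-19) = I*sqrt(19))
c*(J(27) + G(2)) = 129*(I*sqrt(19) + (-15 + 2)) = 129*(I*sqrt(19) - 13) = 129*(-13 + I*sqrt(19)) = -1677 + 129*I*sqrt(19)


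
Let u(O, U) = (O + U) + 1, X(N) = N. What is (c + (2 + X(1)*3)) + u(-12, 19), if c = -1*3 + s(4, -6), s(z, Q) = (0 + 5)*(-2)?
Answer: 0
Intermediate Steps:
s(z, Q) = -10 (s(z, Q) = 5*(-2) = -10)
c = -13 (c = -1*3 - 10 = -3 - 10 = -13)
u(O, U) = 1 + O + U
(c + (2 + X(1)*3)) + u(-12, 19) = (-13 + (2 + 1*3)) + (1 - 12 + 19) = (-13 + (2 + 3)) + 8 = (-13 + 5) + 8 = -8 + 8 = 0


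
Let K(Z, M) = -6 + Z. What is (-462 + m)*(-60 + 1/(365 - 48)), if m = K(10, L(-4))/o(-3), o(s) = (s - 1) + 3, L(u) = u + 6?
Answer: 8862854/317 ≈ 27959.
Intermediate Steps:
L(u) = 6 + u
o(s) = 2 + s (o(s) = (-1 + s) + 3 = 2 + s)
m = -4 (m = (-6 + 10)/(2 - 3) = 4/(-1) = 4*(-1) = -4)
(-462 + m)*(-60 + 1/(365 - 48)) = (-462 - 4)*(-60 + 1/(365 - 48)) = -466*(-60 + 1/317) = -466*(-19019/317) = 8862854/317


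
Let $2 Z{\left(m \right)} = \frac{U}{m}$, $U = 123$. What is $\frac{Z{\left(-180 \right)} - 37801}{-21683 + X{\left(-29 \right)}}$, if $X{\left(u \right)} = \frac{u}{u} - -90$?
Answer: $\frac{4536161}{2591040} \approx 1.7507$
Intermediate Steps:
$Z{\left(m \right)} = \frac{123}{2 m}$ ($Z{\left(m \right)} = \frac{123 \frac{1}{m}}{2} = \frac{123}{2 m}$)
$X{\left(u \right)} = 91$ ($X{\left(u \right)} = 1 + 90 = 91$)
$\frac{Z{\left(-180 \right)} - 37801}{-21683 + X{\left(-29 \right)}} = \frac{\frac{123}{2 \left(-180\right)} - 37801}{-21683 + 91} = \frac{\frac{123}{2} \left(- \frac{1}{180}\right) - 37801}{-21592} = \left(- \frac{41}{120} - 37801\right) \left(- \frac{1}{21592}\right) = \left(- \frac{4536161}{120}\right) \left(- \frac{1}{21592}\right) = \frac{4536161}{2591040}$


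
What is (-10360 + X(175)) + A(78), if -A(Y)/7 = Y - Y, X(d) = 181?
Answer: -10179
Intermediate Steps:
A(Y) = 0 (A(Y) = -7*(Y - Y) = -7*0 = 0)
(-10360 + X(175)) + A(78) = (-10360 + 181) + 0 = -10179 + 0 = -10179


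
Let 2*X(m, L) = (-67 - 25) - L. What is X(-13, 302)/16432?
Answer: -197/16432 ≈ -0.011989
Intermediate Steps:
X(m, L) = -46 - L/2 (X(m, L) = ((-67 - 25) - L)/2 = (-92 - L)/2 = -46 - L/2)
X(-13, 302)/16432 = (-46 - ½*302)/16432 = (-46 - 151)*(1/16432) = -197*1/16432 = -197/16432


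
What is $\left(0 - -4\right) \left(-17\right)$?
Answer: $-68$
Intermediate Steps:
$\left(0 - -4\right) \left(-17\right) = \left(0 + 4\right) \left(-17\right) = 4 \left(-17\right) = -68$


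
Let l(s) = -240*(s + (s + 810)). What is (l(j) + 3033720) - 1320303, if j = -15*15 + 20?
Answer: 1617417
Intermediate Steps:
j = -205 (j = -225 + 20 = -205)
l(s) = -194400 - 480*s (l(s) = -240*(s + (810 + s)) = -240*(810 + 2*s) = -194400 - 480*s)
(l(j) + 3033720) - 1320303 = ((-194400 - 480*(-205)) + 3033720) - 1320303 = ((-194400 + 98400) + 3033720) - 1320303 = (-96000 + 3033720) - 1320303 = 2937720 - 1320303 = 1617417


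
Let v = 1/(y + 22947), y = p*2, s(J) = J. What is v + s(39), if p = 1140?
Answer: 983854/25227 ≈ 39.000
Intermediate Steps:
y = 2280 (y = 1140*2 = 2280)
v = 1/25227 (v = 1/(2280 + 22947) = 1/25227 ≈ 3.9640e-5)
v + s(39) = 1/25227 + 39 = 983854/25227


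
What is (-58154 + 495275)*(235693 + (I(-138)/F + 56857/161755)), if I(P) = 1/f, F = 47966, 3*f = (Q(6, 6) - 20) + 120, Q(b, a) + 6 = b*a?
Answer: 244508883523056298953/2373261748 ≈ 1.0303e+11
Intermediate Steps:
Q(b, a) = -6 + a*b (Q(b, a) = -6 + b*a = -6 + a*b)
f = 130/3 (f = (((-6 + 6*6) - 20) + 120)/3 = (((-6 + 36) - 20) + 120)/3 = ((30 - 20) + 120)/3 = (10 + 120)/3 = (1/3)*130 = 130/3 ≈ 43.333)
I(P) = 3/130 (I(P) = 1/(130/3) = 3/130)
(-58154 + 495275)*(235693 + (I(-138)/F + 56857/161755)) = (-58154 + 495275)*(235693 + ((3/130)/47966 + 56857/161755)) = 437121*(235693 + ((3/130)*(1/47966) + 56857*(1/161755))) = 437121*(235693 + (3/6235580 + 56857/161755)) = 437121*(235693 + 14181474293/40345449716) = 437121*(9509154261387481/40345449716) = 244508883523056298953/2373261748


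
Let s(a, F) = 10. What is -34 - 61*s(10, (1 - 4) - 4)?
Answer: -644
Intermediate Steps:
-34 - 61*s(10, (1 - 4) - 4) = -34 - 61*10 = -34 - 610 = -644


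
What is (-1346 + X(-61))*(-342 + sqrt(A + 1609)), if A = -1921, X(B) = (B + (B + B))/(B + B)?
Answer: 459819 - 2689*I*sqrt(78) ≈ 4.5982e+5 - 23749.0*I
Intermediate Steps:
X(B) = 3/2 (X(B) = (B + 2*B)/((2*B)) = (3*B)*(1/(2*B)) = 3/2)
(-1346 + X(-61))*(-342 + sqrt(A + 1609)) = (-1346 + 3/2)*(-342 + sqrt(-1921 + 1609)) = -2689*(-342 + sqrt(-312))/2 = -2689*(-342 + 2*I*sqrt(78))/2 = 459819 - 2689*I*sqrt(78)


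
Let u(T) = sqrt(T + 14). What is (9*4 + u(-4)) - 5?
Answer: 31 + sqrt(10) ≈ 34.162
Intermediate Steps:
u(T) = sqrt(14 + T)
(9*4 + u(-4)) - 5 = (9*4 + sqrt(14 - 4)) - 5 = (36 + sqrt(10)) - 5 = 31 + sqrt(10)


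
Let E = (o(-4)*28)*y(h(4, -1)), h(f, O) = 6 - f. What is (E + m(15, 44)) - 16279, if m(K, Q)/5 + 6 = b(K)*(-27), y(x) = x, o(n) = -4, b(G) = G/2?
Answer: -35091/2 ≈ -17546.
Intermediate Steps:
b(G) = G/2 (b(G) = G*(½) = G/2)
m(K, Q) = -30 - 135*K/2 (m(K, Q) = -30 + 5*((K/2)*(-27)) = -30 + 5*(-27*K/2) = -30 - 135*K/2)
E = -224 (E = (-4*28)*(6 - 1*4) = -112*(6 - 4) = -112*2 = -224)
(E + m(15, 44)) - 16279 = (-224 + (-30 - 135/2*15)) - 16279 = (-224 + (-30 - 2025/2)) - 16279 = (-224 - 2085/2) - 16279 = -2533/2 - 16279 = -35091/2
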